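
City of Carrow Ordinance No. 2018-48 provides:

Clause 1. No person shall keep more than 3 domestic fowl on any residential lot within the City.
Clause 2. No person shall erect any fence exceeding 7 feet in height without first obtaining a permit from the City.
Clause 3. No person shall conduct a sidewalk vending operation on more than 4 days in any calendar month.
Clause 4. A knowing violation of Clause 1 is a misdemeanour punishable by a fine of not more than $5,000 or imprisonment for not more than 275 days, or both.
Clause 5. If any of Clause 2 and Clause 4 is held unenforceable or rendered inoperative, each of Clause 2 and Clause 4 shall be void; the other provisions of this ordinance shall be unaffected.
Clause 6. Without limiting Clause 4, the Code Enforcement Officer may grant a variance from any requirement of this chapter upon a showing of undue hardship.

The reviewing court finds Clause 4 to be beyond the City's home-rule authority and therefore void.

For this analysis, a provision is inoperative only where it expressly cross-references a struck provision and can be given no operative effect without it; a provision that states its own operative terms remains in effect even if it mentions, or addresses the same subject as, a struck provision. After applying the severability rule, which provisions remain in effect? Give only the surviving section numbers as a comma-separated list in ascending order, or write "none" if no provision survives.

1, 3, 5, 6

Clause 4 is struck. Although Clause 6 refers to Clause 4, its operative terms do not depend on Clause 4, so it remains in effect. No other provision's operative terms depend on Clause 4. Clause 5 declares Clause 2 and Clause 4 mutually dependent; since one of them has fallen, all of them are of no effect. That brings down Clause 2 as well. The remainder continues in force under Clause 5. That leaves Clause 1, Clause 3, Clause 5, and Clause 6 in effect.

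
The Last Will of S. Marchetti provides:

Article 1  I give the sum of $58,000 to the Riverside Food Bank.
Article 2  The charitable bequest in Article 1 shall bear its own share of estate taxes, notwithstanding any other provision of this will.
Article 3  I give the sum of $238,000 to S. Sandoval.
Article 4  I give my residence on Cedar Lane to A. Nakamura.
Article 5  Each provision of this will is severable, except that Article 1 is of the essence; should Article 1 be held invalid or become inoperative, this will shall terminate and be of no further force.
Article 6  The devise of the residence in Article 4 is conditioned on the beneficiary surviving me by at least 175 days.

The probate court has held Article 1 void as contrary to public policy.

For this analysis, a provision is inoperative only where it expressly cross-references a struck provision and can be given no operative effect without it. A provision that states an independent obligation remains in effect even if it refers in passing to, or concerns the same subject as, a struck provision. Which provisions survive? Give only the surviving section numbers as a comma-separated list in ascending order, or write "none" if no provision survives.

none

Article 1 is struck. Article 2 operates only by reference to Article 1, so it falls with Article 1. Article 5 makes Article 1 an essential term, and Article 1 is the provision held invalid; under Article 5, the entire will is therefore void. No provision of the will survives.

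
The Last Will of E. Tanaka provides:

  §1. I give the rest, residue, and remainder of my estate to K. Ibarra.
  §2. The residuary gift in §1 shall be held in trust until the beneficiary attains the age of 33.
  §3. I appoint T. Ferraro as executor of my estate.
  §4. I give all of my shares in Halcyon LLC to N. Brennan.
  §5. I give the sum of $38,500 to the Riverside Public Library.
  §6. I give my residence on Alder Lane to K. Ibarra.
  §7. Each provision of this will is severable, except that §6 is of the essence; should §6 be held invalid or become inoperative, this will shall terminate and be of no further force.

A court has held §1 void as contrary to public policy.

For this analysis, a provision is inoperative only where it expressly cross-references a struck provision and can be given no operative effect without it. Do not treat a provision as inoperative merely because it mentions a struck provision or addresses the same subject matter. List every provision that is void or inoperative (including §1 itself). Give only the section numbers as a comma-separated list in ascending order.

1, 2

§1 is struck. §2 has no operative effect of its own apart from §1 and is therefore inoperative. §7 makes §6 an essential term, but §6 is unaffected, so the severability proviso in §7 preserves the remaining provisions. The provisions still in force are §3, §4, §5, §6, and §7.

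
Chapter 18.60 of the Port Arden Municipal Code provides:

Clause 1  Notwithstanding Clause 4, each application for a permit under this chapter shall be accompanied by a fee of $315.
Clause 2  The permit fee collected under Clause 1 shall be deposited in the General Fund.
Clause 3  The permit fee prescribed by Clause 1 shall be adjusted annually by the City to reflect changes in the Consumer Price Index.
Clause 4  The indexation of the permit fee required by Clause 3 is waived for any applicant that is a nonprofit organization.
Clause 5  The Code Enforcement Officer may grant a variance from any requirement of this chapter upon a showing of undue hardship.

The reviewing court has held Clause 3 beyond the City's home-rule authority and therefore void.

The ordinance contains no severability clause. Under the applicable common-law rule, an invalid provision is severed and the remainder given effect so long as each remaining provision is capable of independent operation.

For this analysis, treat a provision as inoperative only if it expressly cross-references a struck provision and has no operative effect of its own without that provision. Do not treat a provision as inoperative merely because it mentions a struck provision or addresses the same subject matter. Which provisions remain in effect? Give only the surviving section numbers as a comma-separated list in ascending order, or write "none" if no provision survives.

1, 2, 5

Clause 3 is struck. Clause 4 operates only by reference to Clause 3, so it falls with Clause 3. Although Clause 1 refers to Clause 4, its operative terms do not depend on Clause 4, so it remains in effect. Under the stated default rule, only provisions that cannot operate independently fall away; the rest are enforced. The provisions still in force are Clause 1, Clause 2, and Clause 5.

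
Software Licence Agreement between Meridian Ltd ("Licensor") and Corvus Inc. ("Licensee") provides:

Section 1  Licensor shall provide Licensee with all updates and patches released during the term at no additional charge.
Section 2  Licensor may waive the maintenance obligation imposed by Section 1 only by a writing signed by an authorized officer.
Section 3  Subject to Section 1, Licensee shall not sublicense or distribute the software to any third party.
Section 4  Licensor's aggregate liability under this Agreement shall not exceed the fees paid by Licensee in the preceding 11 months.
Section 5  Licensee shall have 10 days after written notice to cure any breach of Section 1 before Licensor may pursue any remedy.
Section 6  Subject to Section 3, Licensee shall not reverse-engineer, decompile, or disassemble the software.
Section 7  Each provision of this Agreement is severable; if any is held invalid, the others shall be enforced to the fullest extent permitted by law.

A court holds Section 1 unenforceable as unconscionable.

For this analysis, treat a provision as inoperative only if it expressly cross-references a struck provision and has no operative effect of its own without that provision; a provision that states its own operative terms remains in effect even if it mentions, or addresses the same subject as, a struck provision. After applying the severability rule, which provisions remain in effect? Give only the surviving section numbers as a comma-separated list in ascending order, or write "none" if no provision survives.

Section 1 is struck. Section 2 operates only by reference to Section 1, so it falls with Section 1. The only function of Section 5 is the cure period for breach of Section 1, so it cannot stand once Section 1 is removed. Section 3 mentions Section 1 but its own obligation stands independently of Section 1, so Section 3 is not affected. Section 7 is a severability clause and preserves every provision that can still be given independent effect. Section 3, Section 4, Section 6, and Section 7 remain in effect.

3, 4, 6, 7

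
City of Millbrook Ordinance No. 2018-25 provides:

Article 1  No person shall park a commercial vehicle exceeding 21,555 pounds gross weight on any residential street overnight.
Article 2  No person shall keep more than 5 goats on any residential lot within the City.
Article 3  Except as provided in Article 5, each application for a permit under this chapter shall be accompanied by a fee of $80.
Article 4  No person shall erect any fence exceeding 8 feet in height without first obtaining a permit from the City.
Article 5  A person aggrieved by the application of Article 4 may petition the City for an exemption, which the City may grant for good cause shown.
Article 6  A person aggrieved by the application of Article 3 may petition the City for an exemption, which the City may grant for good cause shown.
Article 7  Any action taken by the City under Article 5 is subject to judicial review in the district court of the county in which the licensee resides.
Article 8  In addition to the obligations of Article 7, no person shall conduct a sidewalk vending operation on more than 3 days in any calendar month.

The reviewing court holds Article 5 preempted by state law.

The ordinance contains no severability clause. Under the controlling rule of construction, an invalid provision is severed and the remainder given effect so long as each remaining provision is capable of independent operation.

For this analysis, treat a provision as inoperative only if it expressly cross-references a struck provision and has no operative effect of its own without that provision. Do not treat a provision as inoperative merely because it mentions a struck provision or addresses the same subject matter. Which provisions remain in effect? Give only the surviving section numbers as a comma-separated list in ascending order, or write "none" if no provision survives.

Article 5 is struck. Article 7 merely fixes the judicial-review right for Article 5; with Article 5 gone it has nothing to operate on and falls away. Although Article 3 refers to Article 5, its operative terms do not depend on Article 5, so it remains in effect. Article 8 mentions Article 7 but its own obligation stands independently of Article 7, so Article 8 is not affected. Under the stated default rule, only provisions that cannot operate independently fall away; the rest are enforced. The provisions still in force are Article 1, Article 2, Article 3, Article 4, Article 6, and Article 8.

1, 2, 3, 4, 6, 8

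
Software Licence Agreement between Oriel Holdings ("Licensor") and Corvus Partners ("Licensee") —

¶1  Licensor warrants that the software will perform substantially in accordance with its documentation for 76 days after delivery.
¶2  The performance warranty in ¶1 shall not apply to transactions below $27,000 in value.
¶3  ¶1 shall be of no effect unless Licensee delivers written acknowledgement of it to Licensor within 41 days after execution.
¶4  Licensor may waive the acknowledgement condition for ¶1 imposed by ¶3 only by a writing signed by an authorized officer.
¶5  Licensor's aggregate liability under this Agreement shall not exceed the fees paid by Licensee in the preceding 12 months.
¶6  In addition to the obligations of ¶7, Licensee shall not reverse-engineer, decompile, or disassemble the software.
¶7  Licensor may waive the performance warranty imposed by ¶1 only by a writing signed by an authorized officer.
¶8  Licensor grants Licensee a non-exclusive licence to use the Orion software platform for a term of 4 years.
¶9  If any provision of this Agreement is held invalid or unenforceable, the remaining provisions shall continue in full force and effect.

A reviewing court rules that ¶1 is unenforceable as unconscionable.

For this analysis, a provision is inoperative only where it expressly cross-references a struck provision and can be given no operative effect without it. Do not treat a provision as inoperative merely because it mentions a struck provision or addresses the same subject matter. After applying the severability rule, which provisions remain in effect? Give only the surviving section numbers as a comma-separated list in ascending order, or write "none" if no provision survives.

5, 6, 8, 9

¶1 is struck. ¶2 has no operative effect of its own apart from ¶1 and is therefore inoperative. ¶3 has no operative effect of its own apart from ¶1 and is therefore inoperative. ¶7 merely fixes the waiver condition for ¶1; with ¶1 gone it has nothing to operate on and falls away. ¶4 operates only by reference to ¶3, so it falls with ¶3. Although ¶6 refers to ¶7, its operative terms do not depend on ¶7, so it remains in effect. Under the severability clause in ¶9, the remaining provisions continue in force. That leaves ¶5, ¶6, ¶8, and ¶9 in effect.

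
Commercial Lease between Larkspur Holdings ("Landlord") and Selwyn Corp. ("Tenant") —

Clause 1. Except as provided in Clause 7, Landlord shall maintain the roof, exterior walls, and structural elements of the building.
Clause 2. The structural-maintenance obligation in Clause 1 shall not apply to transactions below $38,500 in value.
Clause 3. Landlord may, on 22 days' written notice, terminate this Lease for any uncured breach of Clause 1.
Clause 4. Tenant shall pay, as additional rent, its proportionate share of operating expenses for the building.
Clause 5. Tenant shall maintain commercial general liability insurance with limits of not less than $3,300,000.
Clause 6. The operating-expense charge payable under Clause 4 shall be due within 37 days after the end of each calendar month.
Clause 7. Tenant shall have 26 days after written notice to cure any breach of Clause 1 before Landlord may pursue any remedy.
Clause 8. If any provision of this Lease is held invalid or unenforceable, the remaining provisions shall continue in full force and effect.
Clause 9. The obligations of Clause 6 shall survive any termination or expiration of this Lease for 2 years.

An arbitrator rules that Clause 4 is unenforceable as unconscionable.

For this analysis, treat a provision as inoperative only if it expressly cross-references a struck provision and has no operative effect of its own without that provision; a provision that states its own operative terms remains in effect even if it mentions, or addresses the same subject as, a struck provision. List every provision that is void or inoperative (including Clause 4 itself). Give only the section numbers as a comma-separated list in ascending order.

4, 6, 9

Clause 4 is struck. Clause 6 has no operative effect of its own apart from Clause 4 and is therefore inoperative. Clause 9 merely fixes the survival period for Clause 6; with Clause 6 gone it has nothing to operate on and falls away. Clause 8 is a severability clause and preserves every provision that can still be given independent effect. That leaves Clause 1, Clause 2, Clause 3, Clause 5, Clause 7, and Clause 8 in effect.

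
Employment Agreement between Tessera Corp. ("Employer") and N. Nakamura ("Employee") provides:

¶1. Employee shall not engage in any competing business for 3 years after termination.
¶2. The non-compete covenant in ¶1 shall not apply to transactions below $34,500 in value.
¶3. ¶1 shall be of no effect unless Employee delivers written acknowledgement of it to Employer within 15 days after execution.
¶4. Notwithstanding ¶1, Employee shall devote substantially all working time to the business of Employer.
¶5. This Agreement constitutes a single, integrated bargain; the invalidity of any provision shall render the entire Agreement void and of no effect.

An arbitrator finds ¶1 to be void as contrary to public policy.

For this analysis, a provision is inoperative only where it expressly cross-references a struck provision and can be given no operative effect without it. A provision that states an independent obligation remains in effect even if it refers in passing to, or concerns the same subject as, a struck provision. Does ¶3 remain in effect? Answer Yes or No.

No

¶1 is struck. ¶2 operates only by reference to ¶1, so it falls with ¶1. ¶3 merely fixes the acknowledgement condition for ¶1; with ¶1 gone it has nothing to operate on and falls away. ¶5 provides that the Agreement is not severable, so the invalidity of any one provision voids the entire Agreement. No provision of the Agreement survives. ¶3 is among the inoperative provisions, so the answer is no.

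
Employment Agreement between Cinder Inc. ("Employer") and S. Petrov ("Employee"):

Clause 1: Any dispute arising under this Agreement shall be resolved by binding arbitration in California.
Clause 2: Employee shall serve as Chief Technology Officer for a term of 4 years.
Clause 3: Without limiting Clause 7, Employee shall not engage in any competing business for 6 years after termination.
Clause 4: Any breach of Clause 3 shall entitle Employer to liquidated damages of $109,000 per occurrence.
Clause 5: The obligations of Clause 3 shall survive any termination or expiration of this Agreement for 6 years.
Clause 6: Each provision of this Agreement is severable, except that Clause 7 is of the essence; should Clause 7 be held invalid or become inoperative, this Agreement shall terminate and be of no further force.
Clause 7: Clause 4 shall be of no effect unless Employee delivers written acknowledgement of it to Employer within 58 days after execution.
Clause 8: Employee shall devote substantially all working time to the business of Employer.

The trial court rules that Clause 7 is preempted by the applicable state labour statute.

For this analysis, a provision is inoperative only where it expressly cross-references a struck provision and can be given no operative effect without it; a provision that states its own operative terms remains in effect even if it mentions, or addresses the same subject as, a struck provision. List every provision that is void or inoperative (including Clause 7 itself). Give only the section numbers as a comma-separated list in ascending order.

Clause 7 is struck. No other provision's operative terms depend on Clause 7. Clause 6 makes Clause 7 an essential term, and Clause 7 is the provision held invalid; under Clause 6, the entire Agreement is therefore void. No provision of the Agreement survives.

1, 2, 3, 4, 5, 6, 7, 8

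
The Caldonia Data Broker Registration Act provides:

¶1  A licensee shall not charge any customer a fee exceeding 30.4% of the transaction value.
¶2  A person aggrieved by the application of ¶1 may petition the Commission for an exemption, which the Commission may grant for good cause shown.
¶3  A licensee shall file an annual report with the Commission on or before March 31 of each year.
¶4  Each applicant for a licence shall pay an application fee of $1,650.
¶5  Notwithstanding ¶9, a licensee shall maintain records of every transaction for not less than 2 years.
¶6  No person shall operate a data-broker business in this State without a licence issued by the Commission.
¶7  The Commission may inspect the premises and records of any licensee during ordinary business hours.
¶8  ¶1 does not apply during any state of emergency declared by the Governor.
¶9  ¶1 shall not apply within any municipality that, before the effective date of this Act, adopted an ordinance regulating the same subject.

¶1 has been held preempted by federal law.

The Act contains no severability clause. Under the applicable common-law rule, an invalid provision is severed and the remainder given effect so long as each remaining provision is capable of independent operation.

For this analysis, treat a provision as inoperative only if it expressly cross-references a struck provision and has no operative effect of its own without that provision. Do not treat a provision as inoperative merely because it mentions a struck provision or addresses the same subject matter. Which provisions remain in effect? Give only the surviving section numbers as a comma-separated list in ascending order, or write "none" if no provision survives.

3, 4, 5, 6, 7

¶1 is struck. ¶2 has no operative effect of its own apart from ¶1 and is therefore inoperative. The only function of ¶8 is the emergency suspension of ¶1, so it cannot stand once ¶1 is removed. The only function of ¶9 is the local-preemption carve-out from ¶1, so it cannot stand once ¶1 is removed. Although ¶5 refers to ¶9, its operative terms do not depend on ¶9, so it remains in effect. Under the stated default rule, only provisions that cannot operate independently fall away; the rest are enforced. ¶3, ¶4, ¶5, ¶6, and ¶7 remain in effect.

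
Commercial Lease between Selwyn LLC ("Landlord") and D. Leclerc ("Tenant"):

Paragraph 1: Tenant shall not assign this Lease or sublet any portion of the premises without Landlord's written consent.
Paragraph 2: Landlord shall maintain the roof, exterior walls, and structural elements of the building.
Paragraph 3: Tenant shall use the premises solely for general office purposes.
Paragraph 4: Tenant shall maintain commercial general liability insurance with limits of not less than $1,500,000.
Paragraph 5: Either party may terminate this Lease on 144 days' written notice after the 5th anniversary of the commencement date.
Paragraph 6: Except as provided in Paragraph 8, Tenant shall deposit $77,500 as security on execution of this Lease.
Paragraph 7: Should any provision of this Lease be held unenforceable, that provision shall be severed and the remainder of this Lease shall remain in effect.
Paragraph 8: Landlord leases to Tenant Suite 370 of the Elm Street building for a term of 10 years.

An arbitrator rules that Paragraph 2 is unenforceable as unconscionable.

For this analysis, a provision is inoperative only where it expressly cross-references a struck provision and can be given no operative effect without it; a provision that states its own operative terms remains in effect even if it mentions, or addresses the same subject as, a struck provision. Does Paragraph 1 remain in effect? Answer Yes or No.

Yes

Paragraph 2 is struck. No other provision's operative terms depend on Paragraph 2. Paragraph 7 is a severability clause and preserves every provision that can still be given independent effect. Paragraph 1, Paragraph 3, Paragraph 4, Paragraph 5, Paragraph 6, Paragraph 7, and Paragraph 8 remain in effect. Paragraph 1 is among the surviving provisions, so the answer is yes.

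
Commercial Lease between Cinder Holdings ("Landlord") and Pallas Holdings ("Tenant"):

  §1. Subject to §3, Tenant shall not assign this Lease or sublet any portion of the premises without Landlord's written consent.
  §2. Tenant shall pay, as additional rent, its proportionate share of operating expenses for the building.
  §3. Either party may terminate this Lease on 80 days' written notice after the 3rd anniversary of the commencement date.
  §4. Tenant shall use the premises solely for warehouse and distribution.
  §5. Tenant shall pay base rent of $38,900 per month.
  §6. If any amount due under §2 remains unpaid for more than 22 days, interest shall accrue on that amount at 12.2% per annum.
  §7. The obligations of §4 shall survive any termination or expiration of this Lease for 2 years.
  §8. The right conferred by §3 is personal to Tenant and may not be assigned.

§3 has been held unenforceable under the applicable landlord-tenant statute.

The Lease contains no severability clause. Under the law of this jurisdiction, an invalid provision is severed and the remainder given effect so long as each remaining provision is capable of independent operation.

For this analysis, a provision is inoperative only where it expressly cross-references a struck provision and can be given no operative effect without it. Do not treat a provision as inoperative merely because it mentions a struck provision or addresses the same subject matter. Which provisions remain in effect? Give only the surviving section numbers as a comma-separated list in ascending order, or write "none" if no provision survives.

§3 is struck. §8 merely fixes the non-assignment of §3; with §3 gone it has nothing to operate on and falls away. §1 mentions §3 but its own obligation stands independently of §3, so §1 is not affected. With no severability clause, the stated default rule severs what cannot stand and enforces each remaining provision that can operate on its own. §1, §2, §4, §5, §6, and §7 remain in effect.

1, 2, 4, 5, 6, 7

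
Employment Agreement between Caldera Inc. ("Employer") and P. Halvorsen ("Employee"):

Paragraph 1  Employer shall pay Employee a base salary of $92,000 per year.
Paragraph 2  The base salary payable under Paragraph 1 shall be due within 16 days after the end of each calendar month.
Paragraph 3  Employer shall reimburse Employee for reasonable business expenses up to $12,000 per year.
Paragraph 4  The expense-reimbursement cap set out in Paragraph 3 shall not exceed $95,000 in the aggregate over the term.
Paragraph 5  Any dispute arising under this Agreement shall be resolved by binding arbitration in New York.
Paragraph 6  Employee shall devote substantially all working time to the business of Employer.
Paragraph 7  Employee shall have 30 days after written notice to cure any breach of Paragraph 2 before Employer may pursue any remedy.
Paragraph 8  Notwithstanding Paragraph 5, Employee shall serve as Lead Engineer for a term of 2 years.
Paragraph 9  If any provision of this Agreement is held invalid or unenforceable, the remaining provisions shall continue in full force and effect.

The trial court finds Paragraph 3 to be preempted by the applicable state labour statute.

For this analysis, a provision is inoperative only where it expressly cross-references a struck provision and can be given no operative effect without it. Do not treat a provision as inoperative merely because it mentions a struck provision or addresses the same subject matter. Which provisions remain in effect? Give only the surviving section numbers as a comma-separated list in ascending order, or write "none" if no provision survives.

Paragraph 3 is struck. Paragraph 4 has no operative effect of its own apart from Paragraph 3 and is therefore inoperative. Under the severability clause in Paragraph 9, the remaining provisions continue in force. That leaves Paragraph 1, Paragraph 2, Paragraph 5, Paragraph 6, Paragraph 7, Paragraph 8, and Paragraph 9 in effect.

1, 2, 5, 6, 7, 8, 9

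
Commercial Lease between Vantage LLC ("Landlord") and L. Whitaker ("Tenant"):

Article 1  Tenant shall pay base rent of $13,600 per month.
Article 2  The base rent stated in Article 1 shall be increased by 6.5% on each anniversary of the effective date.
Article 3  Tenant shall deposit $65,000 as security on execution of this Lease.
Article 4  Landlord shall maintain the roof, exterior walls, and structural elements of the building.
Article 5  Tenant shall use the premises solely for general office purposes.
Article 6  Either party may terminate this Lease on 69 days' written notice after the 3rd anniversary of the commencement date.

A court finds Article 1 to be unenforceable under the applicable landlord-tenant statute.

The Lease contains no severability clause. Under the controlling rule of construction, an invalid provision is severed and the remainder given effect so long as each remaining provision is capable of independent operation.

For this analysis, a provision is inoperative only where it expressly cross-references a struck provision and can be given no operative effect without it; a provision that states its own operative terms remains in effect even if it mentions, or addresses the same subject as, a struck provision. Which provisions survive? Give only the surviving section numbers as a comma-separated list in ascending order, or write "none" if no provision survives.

3, 4, 5, 6

Article 1 is struck. Article 2 does nothing except set the escalation of the base rent by reference to Article 1; with Article 1 gone it has no independent effect and is inoperative. With no severability clause, the stated default rule severs what cannot stand and enforces each remaining provision that can operate on its own. The provisions still in force are Article 3, Article 4, Article 5, and Article 6.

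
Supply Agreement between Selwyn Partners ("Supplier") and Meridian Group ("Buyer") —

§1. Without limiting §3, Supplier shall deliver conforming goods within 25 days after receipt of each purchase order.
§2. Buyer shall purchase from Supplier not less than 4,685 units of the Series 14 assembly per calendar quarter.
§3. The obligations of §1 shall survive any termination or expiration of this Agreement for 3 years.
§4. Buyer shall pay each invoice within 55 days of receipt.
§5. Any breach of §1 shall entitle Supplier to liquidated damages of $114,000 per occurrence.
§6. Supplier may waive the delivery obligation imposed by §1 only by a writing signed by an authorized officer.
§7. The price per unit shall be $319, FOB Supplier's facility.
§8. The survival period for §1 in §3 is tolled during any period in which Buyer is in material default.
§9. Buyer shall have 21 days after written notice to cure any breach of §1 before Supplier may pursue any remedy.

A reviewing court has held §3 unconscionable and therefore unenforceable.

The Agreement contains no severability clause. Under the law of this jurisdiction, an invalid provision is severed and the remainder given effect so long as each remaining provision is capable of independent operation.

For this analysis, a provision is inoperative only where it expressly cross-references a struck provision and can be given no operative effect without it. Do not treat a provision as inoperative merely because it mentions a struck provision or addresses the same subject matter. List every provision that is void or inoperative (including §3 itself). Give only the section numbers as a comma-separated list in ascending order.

§3 is struck. §8 does nothing except set the tolling of the survival period for §1 by reference to §3; with §3 gone it has no independent effect and is inoperative. Although §1 refers to §3, its operative terms do not depend on §3, so it remains in effect. With no severability clause, the stated default rule severs what cannot stand and enforces each remaining provision that can operate on its own. §1, §2, §4, §5, §6, §7, and §9 remain in effect.

3, 8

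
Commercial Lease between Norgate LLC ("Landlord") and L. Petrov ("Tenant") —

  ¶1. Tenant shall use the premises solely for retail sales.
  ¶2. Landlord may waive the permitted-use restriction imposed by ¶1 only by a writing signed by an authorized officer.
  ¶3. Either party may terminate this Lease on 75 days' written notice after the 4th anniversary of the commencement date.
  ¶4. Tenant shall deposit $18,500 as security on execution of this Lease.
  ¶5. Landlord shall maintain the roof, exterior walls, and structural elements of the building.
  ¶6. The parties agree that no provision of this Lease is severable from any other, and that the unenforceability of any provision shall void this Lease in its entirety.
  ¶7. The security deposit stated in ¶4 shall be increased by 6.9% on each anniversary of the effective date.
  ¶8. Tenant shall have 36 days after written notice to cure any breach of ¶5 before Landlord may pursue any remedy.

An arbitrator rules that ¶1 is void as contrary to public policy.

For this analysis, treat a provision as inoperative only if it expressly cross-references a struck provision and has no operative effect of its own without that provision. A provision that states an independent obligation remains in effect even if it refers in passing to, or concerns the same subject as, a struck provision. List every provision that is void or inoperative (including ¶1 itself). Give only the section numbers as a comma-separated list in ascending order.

¶1 is struck. ¶2 has no operative effect of its own apart from ¶1 and is therefore inoperative. ¶6 provides that the Lease is not severable, so the invalidity of any one provision voids the entire Lease. No provision of the Lease survives.

1, 2, 3, 4, 5, 6, 7, 8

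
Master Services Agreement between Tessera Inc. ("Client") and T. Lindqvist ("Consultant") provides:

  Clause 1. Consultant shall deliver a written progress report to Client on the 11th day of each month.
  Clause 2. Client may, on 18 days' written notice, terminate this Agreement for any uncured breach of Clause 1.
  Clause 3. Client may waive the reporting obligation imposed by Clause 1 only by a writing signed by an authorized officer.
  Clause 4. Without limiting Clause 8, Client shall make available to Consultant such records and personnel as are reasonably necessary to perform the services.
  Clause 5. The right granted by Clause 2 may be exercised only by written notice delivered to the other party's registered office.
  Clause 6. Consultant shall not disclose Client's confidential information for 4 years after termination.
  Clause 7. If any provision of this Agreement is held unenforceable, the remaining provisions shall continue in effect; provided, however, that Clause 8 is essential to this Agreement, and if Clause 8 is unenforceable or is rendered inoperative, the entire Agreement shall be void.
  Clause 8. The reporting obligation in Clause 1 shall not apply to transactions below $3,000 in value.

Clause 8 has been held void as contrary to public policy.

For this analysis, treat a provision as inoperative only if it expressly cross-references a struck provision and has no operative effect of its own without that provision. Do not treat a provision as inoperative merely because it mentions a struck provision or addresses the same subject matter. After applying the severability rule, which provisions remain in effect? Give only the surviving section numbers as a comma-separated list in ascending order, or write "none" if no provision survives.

none

Clause 8 is struck. No other provision's operative terms depend on Clause 8. Clause 7 makes Clause 8 an essential term, and Clause 8 is the provision held invalid; under Clause 7, the entire Agreement is therefore void. No provision of the Agreement survives.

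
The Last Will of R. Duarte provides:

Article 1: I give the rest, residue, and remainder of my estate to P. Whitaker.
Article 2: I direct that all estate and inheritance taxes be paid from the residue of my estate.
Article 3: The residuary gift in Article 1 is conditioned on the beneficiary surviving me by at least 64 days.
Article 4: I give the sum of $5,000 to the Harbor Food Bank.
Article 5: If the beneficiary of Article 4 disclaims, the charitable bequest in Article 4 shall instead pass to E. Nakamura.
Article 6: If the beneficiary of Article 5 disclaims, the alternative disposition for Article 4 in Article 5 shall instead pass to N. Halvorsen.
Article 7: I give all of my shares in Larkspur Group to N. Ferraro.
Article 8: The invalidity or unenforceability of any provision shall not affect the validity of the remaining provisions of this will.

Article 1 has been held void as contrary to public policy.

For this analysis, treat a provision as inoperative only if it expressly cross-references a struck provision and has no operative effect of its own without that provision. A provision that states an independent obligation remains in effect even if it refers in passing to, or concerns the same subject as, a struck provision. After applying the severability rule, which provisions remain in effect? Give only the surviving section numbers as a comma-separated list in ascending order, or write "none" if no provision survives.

Article 1 is struck. Article 3 operates only by reference to Article 1, so it falls with Article 1. Under the severability clause in Article 8, the remaining provisions continue in force. That leaves Article 2, Article 4, Article 5, Article 6, Article 7, and Article 8 in effect.

2, 4, 5, 6, 7, 8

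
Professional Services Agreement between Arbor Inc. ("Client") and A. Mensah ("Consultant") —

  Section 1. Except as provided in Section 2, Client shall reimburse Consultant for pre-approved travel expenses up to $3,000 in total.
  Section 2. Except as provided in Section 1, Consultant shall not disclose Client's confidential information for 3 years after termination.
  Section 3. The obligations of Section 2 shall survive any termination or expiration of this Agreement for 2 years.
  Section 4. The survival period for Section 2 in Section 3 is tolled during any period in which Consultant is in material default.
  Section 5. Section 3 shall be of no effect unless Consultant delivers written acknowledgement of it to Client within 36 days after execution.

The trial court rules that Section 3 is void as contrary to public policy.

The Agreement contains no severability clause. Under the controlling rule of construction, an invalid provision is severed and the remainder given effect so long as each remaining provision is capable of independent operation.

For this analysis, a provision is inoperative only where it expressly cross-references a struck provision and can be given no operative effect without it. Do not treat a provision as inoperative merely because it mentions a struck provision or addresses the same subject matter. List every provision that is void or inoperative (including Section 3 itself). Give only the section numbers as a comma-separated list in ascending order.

Section 3 is struck. Section 4 does nothing except set the tolling of the survival period for Section 2 by reference to Section 3; with Section 3 gone it has no independent effect and is inoperative. Section 5 merely fixes the acknowledgement condition for Section 3; with Section 3 gone it has nothing to operate on and falls away. Under the stated default rule, only provisions that cannot operate independently fall away; the rest are enforced. The provisions still in force are Section 1 and Section 2.

3, 4, 5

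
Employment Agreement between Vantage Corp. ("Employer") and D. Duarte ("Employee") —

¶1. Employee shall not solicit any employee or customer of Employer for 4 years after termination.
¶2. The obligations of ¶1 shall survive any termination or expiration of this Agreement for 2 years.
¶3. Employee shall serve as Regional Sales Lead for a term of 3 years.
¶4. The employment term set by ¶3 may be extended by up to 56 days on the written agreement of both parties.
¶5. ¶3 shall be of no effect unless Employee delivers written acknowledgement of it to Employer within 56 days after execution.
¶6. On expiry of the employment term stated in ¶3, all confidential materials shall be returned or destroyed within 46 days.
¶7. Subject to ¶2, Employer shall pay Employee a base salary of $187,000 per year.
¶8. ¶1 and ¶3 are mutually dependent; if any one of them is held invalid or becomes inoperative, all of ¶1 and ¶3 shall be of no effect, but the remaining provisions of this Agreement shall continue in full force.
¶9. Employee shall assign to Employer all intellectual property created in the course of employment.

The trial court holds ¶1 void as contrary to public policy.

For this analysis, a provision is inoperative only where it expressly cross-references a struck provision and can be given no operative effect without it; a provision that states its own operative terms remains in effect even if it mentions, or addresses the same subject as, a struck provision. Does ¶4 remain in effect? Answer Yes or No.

No

¶1 is struck. ¶2 has no operative effect of its own apart from ¶1 and is therefore inoperative. Although ¶7 refers to ¶2, its operative terms do not depend on ¶2, so it remains in effect. ¶8 declares ¶1 and ¶3 mutually dependent; since one of them has fallen, all of them are of no effect. That brings down ¶3 as well. ¶4, ¶5, and ¶6 in turn depend solely on a provision now struck and likewise fall. The remainder continues in force under ¶8. ¶7, ¶8, and ¶9 remain in effect. ¶4 is among the inoperative provisions, so the answer is no.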